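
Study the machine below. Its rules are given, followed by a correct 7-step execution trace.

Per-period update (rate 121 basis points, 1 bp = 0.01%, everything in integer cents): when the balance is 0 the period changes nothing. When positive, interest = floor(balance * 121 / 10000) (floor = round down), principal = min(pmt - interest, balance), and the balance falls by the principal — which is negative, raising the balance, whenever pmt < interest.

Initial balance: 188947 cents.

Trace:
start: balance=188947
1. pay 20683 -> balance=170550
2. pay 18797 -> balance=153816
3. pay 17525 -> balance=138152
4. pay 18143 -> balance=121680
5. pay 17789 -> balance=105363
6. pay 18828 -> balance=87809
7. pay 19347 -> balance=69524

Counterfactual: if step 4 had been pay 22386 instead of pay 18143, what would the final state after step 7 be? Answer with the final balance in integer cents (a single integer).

65124

(re-executing from step 4 with the substitution; state before step 4: balance=138152)
4. pay 22386 -> balance=117437
5. pay 17789 -> balance=101068
6. pay 18828 -> balance=83462
7. pay 19347 -> balance=65124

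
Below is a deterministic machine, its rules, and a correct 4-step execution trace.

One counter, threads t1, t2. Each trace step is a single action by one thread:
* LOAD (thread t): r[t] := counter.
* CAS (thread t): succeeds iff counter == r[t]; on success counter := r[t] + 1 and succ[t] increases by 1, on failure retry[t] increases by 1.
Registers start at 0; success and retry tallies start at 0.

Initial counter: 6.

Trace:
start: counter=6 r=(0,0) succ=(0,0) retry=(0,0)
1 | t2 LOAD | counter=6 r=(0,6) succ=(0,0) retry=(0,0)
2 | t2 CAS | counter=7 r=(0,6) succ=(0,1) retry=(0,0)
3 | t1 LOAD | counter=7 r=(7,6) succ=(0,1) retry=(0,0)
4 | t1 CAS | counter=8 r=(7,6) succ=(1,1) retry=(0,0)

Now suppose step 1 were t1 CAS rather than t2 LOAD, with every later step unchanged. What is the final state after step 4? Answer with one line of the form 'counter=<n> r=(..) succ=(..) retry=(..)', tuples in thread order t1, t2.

counter=7 r=(6,0) succ=(1,0) retry=(1,1)

(re-executing from step 1 with the substitution; state before step 1: counter=6 r=(0,0) succ=(0,0) retry=(0,0))
1 | t1 CAS | counter=6 r=(0,0) succ=(0,0) retry=(1,0)
2 | t2 CAS | counter=6 r=(0,0) succ=(0,0) retry=(1,1)
3 | t1 LOAD | counter=6 r=(6,0) succ=(0,0) retry=(1,1)
4 | t1 CAS | counter=7 r=(6,0) succ=(1,0) retry=(1,1)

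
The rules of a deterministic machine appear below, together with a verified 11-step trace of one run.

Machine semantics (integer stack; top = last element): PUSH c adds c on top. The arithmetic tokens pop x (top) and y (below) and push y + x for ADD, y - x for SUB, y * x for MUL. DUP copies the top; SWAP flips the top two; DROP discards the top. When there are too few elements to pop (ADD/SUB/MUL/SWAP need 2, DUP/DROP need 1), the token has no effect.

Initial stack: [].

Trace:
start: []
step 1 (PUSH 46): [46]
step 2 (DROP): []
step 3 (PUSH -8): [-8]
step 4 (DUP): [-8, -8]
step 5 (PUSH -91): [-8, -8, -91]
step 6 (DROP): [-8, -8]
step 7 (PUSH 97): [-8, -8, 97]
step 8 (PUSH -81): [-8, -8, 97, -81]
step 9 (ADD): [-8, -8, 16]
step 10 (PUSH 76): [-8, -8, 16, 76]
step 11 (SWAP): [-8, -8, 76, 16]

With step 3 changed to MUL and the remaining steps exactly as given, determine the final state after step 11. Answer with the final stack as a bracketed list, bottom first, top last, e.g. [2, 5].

[76, 16]

(re-executing from step 3 with the substitution; state before step 3: [])
step 3 (MUL): []
step 4 (DUP): []
step 5 (PUSH -91): [-91]
step 6 (DROP): []
step 7 (PUSH 97): [97]
step 8 (PUSH -81): [97, -81]
step 9 (ADD): [16]
step 10 (PUSH 76): [16, 76]
step 11 (SWAP): [76, 16]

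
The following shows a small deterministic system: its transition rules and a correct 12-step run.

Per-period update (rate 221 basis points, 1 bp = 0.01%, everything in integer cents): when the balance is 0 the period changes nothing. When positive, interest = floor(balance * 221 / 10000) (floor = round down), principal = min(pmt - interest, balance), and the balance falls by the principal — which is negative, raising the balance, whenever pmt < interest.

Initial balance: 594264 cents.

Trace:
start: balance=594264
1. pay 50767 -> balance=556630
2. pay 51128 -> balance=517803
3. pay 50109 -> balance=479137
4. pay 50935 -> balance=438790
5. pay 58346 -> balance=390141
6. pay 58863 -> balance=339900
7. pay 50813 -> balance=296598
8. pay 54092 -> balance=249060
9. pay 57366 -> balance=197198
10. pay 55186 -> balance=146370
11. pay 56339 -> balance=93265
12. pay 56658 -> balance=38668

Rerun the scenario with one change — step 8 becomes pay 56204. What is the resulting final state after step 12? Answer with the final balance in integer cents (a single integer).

(re-executing from step 8 with the substitution; state before step 8: balance=296598)
8. pay 56204 -> balance=246948
9. pay 57366 -> balance=195039
10. pay 55186 -> balance=144163
11. pay 56339 -> balance=91010
12. pay 56658 -> balance=36363

36363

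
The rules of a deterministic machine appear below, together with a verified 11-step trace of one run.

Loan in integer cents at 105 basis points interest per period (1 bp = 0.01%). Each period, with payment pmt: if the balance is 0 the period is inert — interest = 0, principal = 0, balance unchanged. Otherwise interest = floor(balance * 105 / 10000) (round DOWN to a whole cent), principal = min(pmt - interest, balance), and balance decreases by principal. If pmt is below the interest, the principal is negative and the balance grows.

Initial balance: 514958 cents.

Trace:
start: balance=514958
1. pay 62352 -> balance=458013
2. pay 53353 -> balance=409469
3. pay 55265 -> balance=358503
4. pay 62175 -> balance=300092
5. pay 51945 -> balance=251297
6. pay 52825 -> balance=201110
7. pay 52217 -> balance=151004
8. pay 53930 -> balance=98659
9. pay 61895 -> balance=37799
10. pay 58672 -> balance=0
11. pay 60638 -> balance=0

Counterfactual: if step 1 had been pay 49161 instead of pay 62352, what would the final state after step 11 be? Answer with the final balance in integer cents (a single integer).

(re-executing from step 1 with the substitution; state before step 1: balance=514958)
1. pay 49161 -> balance=471204
2. pay 53353 -> balance=422798
3. pay 55265 -> balance=371972
4. pay 62175 -> balance=313702
5. pay 51945 -> balance=265050
6. pay 52825 -> balance=215008
7. pay 52217 -> balance=165048
8. pay 53930 -> balance=112851
9. pay 61895 -> balance=52140
10. pay 58672 -> balance=0
11. pay 60638 -> balance=0

0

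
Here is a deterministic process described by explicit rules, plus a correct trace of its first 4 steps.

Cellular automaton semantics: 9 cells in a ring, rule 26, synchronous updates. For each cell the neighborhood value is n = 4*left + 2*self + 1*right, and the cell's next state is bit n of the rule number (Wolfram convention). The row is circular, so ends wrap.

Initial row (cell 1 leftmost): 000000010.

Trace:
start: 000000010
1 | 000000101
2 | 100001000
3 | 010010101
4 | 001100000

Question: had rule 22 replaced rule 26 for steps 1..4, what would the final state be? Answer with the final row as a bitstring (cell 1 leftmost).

(re-executing steps 1..4 under rule 22; state before step 1: 000000010)
1 | 000000111
2 | 100001000
3 | 110011101
4 | 001100000

001100000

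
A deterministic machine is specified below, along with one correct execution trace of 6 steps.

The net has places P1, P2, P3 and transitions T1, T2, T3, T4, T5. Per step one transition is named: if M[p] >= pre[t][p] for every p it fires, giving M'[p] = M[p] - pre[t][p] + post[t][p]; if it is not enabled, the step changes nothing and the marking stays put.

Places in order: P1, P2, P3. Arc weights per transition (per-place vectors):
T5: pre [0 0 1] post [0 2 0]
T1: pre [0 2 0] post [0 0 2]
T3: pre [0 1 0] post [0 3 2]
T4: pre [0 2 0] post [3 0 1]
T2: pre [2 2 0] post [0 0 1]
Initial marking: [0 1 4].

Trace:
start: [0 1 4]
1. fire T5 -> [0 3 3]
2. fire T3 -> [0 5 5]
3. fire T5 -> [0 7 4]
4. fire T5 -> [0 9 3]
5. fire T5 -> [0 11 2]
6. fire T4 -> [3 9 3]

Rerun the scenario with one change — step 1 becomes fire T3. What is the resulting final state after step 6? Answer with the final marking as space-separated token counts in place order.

3 9 6

(re-executing from step 1 with the substitution; state before step 1: [0 1 4])
1. fire T3 -> [0 3 6]
2. fire T3 -> [0 5 8]
3. fire T5 -> [0 7 7]
4. fire T5 -> [0 9 6]
5. fire T5 -> [0 11 5]
6. fire T4 -> [3 9 6]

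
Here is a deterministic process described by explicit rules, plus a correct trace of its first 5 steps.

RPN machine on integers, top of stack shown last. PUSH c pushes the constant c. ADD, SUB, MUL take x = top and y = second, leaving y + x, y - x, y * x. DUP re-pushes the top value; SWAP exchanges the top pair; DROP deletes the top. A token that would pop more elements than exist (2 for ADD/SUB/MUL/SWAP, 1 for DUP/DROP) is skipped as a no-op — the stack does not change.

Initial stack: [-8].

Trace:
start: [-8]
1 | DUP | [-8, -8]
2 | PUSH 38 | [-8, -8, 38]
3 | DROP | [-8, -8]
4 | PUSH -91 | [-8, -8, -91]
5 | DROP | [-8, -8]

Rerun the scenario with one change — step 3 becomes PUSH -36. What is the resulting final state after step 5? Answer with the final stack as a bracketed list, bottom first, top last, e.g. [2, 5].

(re-executing from step 3 with the substitution; state before step 3: [-8, -8, 38])
3 | PUSH -36 | [-8, -8, 38, -36]
4 | PUSH -91 | [-8, -8, 38, -36, -91]
5 | DROP | [-8, -8, 38, -36]

[-8, -8, 38, -36]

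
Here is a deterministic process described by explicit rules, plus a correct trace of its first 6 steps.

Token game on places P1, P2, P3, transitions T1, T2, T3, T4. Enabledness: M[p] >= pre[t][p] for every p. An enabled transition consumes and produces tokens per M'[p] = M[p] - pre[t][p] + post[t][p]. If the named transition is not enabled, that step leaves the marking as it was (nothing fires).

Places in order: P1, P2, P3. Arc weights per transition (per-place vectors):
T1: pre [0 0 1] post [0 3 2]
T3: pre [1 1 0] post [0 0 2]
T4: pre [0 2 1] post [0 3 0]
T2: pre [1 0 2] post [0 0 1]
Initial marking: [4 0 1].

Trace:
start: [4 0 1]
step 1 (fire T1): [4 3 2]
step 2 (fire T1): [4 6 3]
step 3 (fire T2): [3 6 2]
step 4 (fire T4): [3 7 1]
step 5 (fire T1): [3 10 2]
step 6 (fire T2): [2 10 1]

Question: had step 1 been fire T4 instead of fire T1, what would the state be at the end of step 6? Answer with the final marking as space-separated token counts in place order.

3 4 0

(re-executing from step 1 with the substitution; state before step 1: [4 0 1])
step 1 (fire T4): [4 0 1]
step 2 (fire T1): [4 3 2]
step 3 (fire T2): [3 3 1]
step 4 (fire T4): [3 4 0]
step 5 (fire T1): [3 4 0]
step 6 (fire T2): [3 4 0]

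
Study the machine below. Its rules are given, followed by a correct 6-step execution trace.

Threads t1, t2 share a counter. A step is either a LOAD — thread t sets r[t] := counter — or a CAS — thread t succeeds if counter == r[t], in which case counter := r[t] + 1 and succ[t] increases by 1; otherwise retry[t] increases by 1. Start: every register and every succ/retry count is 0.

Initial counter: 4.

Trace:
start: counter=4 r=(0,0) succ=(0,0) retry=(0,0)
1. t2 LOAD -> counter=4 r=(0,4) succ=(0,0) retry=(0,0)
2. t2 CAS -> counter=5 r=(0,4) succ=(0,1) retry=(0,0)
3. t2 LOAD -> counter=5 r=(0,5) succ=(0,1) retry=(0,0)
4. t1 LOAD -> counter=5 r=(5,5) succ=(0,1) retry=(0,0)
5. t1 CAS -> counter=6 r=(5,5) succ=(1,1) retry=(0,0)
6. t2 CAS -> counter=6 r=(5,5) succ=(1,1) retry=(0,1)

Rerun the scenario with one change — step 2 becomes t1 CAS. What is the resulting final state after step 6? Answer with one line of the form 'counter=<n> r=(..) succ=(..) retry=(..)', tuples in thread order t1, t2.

(re-executing from step 2 with the substitution; state before step 2: counter=4 r=(0,4) succ=(0,0) retry=(0,0))
2. t1 CAS -> counter=4 r=(0,4) succ=(0,0) retry=(1,0)
3. t2 LOAD -> counter=4 r=(0,4) succ=(0,0) retry=(1,0)
4. t1 LOAD -> counter=4 r=(4,4) succ=(0,0) retry=(1,0)
5. t1 CAS -> counter=5 r=(4,4) succ=(1,0) retry=(1,0)
6. t2 CAS -> counter=5 r=(4,4) succ=(1,0) retry=(1,1)

counter=5 r=(4,4) succ=(1,0) retry=(1,1)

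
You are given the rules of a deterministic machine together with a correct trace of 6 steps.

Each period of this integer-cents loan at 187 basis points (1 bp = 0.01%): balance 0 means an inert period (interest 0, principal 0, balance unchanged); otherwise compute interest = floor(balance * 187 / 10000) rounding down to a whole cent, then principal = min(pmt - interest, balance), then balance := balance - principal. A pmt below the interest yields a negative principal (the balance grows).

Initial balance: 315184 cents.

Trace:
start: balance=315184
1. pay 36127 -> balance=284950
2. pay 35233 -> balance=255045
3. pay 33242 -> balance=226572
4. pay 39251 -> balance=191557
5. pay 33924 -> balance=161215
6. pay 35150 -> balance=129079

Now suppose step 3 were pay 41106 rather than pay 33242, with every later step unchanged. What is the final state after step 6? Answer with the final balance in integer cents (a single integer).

(re-executing from step 3 with the substitution; state before step 3: balance=255045)
3. pay 41106 -> balance=218708
4. pay 39251 -> balance=183546
5. pay 33924 -> balance=153054
6. pay 35150 -> balance=120766

120766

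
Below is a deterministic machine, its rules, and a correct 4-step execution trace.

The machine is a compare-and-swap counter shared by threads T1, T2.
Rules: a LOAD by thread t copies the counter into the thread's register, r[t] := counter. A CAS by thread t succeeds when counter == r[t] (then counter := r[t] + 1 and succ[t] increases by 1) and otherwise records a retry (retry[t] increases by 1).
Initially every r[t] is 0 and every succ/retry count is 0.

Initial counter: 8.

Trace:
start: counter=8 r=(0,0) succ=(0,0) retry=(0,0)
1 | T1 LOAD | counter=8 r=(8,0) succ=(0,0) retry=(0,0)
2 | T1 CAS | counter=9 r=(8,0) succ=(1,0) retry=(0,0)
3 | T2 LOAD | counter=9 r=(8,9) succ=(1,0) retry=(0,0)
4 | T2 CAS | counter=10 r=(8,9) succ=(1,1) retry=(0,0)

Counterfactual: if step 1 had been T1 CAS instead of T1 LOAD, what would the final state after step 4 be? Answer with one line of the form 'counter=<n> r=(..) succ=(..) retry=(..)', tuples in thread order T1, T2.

counter=9 r=(0,8) succ=(0,1) retry=(2,0)

(re-executing from step 1 with the substitution; state before step 1: counter=8 r=(0,0) succ=(0,0) retry=(0,0))
1 | T1 CAS | counter=8 r=(0,0) succ=(0,0) retry=(1,0)
2 | T1 CAS | counter=8 r=(0,0) succ=(0,0) retry=(2,0)
3 | T2 LOAD | counter=8 r=(0,8) succ=(0,0) retry=(2,0)
4 | T2 CAS | counter=9 r=(0,8) succ=(0,1) retry=(2,0)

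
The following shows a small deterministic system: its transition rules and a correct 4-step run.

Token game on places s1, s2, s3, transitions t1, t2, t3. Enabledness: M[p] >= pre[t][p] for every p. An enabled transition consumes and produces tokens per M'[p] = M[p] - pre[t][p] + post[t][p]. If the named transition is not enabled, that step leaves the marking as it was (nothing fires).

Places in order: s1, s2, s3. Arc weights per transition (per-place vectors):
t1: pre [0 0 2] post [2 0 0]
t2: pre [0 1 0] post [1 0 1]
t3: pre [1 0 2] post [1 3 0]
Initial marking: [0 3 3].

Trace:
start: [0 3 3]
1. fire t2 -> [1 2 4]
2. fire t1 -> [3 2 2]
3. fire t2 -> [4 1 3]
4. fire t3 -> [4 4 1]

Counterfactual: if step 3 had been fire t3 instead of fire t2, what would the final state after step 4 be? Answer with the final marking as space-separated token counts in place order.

3 5 0

(re-executing from step 3 with the substitution; state before step 3: [3 2 2])
3. fire t3 -> [3 5 0]
4. fire t3 -> [3 5 0]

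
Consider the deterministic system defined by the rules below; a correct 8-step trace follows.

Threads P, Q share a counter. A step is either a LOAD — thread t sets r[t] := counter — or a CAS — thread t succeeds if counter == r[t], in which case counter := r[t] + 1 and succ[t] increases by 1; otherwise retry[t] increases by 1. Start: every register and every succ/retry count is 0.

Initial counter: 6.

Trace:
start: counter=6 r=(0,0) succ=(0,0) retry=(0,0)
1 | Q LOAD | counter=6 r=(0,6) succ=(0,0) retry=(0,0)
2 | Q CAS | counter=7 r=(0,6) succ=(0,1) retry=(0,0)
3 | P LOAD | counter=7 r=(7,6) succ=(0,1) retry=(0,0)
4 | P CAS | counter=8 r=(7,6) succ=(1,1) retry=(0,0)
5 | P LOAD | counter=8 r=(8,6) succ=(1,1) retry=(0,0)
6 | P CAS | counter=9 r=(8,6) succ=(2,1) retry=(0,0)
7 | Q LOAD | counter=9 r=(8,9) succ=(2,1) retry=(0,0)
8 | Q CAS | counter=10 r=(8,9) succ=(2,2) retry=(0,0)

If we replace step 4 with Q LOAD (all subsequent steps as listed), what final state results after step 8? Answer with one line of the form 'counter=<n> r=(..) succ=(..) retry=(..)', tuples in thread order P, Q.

(re-executing from step 4 with the substitution; state before step 4: counter=7 r=(7,6) succ=(0,1) retry=(0,0))
4 | Q LOAD | counter=7 r=(7,7) succ=(0,1) retry=(0,0)
5 | P LOAD | counter=7 r=(7,7) succ=(0,1) retry=(0,0)
6 | P CAS | counter=8 r=(7,7) succ=(1,1) retry=(0,0)
7 | Q LOAD | counter=8 r=(7,8) succ=(1,1) retry=(0,0)
8 | Q CAS | counter=9 r=(7,8) succ=(1,2) retry=(0,0)

counter=9 r=(7,8) succ=(1,2) retry=(0,0)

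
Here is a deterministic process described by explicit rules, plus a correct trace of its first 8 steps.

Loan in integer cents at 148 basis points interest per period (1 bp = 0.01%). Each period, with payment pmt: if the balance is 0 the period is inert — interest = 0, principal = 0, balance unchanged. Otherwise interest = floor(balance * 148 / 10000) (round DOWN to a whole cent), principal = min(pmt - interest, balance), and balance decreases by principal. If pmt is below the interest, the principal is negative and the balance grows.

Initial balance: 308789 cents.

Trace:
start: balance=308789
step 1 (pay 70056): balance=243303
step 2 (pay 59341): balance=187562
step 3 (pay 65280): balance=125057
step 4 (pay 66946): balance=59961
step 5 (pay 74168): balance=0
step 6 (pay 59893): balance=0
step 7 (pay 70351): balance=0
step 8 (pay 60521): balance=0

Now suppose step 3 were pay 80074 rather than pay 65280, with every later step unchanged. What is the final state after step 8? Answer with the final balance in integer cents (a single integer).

(re-executing from step 3 with the substitution; state before step 3: balance=187562)
step 3 (pay 80074): balance=110263
step 4 (pay 66946): balance=44948
step 5 (pay 74168): balance=0
step 6 (pay 59893): balance=0
step 7 (pay 70351): balance=0
step 8 (pay 60521): balance=0

0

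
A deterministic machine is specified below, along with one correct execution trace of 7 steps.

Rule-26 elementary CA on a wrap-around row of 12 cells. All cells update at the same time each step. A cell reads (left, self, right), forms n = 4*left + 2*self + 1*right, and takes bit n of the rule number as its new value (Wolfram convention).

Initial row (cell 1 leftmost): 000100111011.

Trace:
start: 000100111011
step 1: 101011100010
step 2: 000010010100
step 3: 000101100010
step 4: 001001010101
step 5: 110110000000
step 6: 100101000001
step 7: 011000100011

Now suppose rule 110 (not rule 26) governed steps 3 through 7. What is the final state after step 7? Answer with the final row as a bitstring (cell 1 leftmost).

101011000101

(re-executing steps 3..7 under rule 110; state before step 3: 000010010100)
step 3: 000110111100
step 4: 001111100100
step 5: 011000101100
step 6: 111001111100
step 7: 101011000101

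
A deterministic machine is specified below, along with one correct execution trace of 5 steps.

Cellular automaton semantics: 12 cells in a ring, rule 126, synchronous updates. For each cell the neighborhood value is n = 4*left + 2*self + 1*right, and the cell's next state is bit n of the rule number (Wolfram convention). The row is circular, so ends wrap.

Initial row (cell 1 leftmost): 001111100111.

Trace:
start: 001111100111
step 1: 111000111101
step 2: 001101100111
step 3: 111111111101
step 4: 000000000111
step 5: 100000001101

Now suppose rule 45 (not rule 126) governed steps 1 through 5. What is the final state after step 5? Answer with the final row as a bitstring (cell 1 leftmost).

(re-executing steps 1..5 under rule 45; state before step 1: 001111100111)
step 1: 001000000100
step 2: 101011110101
step 3: 011110001111
step 4: 110000101000
step 5: 100110111010

100110111010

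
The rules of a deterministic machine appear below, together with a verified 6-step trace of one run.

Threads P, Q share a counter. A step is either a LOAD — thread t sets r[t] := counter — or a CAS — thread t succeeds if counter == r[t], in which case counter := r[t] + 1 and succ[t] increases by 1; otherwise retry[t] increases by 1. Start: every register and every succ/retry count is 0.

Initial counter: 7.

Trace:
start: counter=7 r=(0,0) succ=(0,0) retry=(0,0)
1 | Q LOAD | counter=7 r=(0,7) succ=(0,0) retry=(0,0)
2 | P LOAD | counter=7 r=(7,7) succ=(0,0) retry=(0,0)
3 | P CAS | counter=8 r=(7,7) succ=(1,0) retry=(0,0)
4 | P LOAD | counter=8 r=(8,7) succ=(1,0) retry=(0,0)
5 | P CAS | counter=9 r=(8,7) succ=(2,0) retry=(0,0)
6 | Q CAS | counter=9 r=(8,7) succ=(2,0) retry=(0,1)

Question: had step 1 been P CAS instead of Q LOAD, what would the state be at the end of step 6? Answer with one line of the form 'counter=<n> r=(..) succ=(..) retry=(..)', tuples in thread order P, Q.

(re-executing from step 1 with the substitution; state before step 1: counter=7 r=(0,0) succ=(0,0) retry=(0,0))
1 | P CAS | counter=7 r=(0,0) succ=(0,0) retry=(1,0)
2 | P LOAD | counter=7 r=(7,0) succ=(0,0) retry=(1,0)
3 | P CAS | counter=8 r=(7,0) succ=(1,0) retry=(1,0)
4 | P LOAD | counter=8 r=(8,0) succ=(1,0) retry=(1,0)
5 | P CAS | counter=9 r=(8,0) succ=(2,0) retry=(1,0)
6 | Q CAS | counter=9 r=(8,0) succ=(2,0) retry=(1,1)

counter=9 r=(8,0) succ=(2,0) retry=(1,1)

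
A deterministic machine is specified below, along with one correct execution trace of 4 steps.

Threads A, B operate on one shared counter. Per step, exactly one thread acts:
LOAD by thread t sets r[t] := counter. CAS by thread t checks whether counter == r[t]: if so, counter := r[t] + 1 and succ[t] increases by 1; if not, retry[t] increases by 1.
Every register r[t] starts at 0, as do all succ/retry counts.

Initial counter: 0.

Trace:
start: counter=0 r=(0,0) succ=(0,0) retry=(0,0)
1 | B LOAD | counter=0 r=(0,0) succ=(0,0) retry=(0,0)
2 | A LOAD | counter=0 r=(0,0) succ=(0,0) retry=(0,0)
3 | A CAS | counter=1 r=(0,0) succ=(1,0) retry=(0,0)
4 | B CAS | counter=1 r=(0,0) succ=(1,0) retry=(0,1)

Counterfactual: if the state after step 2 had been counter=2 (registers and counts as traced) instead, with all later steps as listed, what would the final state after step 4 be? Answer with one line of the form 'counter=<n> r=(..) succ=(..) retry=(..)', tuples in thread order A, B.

counter=2 r=(0,0) succ=(0,0) retry=(1,1)

state after step 2 := counter=2 r=(0,0) succ=(0,0) retry=(0,0)
3 | A CAS | counter=2 r=(0,0) succ=(0,0) retry=(1,0)
4 | B CAS | counter=2 r=(0,0) succ=(0,0) retry=(1,1)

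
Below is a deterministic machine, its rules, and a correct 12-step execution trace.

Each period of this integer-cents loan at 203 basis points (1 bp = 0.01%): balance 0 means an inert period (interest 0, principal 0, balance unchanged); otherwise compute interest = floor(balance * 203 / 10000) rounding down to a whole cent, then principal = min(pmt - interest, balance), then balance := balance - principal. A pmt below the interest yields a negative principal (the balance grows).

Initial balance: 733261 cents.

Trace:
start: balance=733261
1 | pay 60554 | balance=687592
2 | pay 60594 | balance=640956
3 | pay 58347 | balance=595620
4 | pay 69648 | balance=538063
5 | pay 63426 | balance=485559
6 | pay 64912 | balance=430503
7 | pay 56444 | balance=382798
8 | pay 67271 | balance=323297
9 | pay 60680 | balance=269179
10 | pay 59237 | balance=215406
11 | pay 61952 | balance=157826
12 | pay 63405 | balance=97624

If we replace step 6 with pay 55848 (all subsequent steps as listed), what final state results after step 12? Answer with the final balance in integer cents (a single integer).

107851

(re-executing from step 6 with the substitution; state before step 6: balance=485559)
6 | pay 55848 | balance=439567
7 | pay 56444 | balance=392046
8 | pay 67271 | balance=332733
9 | pay 60680 | balance=278807
10 | pay 59237 | balance=225229
11 | pay 61952 | balance=167849
12 | pay 63405 | balance=107851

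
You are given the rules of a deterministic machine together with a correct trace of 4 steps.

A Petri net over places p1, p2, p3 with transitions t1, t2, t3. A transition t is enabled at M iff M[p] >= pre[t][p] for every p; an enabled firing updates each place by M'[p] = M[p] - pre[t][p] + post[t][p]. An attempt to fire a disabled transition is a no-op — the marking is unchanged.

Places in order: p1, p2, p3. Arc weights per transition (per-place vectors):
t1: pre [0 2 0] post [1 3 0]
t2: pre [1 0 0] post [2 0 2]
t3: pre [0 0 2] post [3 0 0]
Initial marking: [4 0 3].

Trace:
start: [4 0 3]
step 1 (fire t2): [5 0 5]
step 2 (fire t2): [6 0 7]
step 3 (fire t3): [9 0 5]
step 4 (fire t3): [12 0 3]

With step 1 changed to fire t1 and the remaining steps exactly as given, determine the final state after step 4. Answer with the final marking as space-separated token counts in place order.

11 0 1

(re-executing from step 1 with the substitution; state before step 1: [4 0 3])
step 1 (fire t1): [4 0 3]
step 2 (fire t2): [5 0 5]
step 3 (fire t3): [8 0 3]
step 4 (fire t3): [11 0 1]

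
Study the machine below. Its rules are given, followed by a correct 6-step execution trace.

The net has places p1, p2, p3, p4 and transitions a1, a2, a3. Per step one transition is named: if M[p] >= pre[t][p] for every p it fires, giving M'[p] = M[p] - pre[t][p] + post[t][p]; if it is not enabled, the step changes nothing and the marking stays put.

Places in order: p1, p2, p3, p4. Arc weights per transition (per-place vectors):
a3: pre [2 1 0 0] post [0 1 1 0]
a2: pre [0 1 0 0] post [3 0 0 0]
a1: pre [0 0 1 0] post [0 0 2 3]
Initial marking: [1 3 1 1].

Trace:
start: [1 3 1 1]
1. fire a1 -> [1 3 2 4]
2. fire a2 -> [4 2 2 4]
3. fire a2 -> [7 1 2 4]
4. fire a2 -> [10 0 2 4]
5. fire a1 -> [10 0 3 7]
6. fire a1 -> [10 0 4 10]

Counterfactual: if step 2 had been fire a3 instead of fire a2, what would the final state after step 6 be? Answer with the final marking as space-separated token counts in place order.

7 1 4 10

(re-executing from step 2 with the substitution; state before step 2: [1 3 2 4])
2. fire a3 -> [1 3 2 4]
3. fire a2 -> [4 2 2 4]
4. fire a2 -> [7 1 2 4]
5. fire a1 -> [7 1 3 7]
6. fire a1 -> [7 1 4 10]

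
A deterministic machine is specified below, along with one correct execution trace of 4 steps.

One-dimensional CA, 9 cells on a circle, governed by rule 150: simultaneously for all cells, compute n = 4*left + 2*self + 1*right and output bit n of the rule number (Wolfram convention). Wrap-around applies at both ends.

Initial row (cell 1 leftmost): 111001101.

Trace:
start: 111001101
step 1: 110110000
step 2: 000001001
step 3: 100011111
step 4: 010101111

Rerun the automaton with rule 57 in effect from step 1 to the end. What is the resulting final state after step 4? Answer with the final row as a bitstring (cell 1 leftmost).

010101011

(re-executing steps 1..4 under rule 57; state before step 1: 111001101)
step 1: 000101011
step 2: 110010110
step 3: 101001101
step 4: 010101011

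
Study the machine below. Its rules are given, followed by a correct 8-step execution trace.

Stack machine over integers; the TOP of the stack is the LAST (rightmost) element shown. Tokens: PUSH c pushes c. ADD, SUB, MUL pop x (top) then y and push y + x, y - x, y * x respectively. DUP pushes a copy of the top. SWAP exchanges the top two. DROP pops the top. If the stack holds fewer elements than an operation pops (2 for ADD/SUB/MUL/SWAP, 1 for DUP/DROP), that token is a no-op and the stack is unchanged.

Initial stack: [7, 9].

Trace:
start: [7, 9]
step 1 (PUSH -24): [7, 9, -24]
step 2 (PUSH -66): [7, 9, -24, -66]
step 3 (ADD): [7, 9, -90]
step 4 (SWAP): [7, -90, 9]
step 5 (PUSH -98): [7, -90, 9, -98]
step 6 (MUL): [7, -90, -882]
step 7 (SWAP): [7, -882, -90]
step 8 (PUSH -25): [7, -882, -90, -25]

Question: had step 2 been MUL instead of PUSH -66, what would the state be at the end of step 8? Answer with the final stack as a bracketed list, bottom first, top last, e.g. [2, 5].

(re-executing from step 2 with the substitution; state before step 2: [7, 9, -24])
step 2 (MUL): [7, -216]
step 3 (ADD): [-209]
step 4 (SWAP): [-209]
step 5 (PUSH -98): [-209, -98]
step 6 (MUL): [20482]
step 7 (SWAP): [20482]
step 8 (PUSH -25): [20482, -25]

[20482, -25]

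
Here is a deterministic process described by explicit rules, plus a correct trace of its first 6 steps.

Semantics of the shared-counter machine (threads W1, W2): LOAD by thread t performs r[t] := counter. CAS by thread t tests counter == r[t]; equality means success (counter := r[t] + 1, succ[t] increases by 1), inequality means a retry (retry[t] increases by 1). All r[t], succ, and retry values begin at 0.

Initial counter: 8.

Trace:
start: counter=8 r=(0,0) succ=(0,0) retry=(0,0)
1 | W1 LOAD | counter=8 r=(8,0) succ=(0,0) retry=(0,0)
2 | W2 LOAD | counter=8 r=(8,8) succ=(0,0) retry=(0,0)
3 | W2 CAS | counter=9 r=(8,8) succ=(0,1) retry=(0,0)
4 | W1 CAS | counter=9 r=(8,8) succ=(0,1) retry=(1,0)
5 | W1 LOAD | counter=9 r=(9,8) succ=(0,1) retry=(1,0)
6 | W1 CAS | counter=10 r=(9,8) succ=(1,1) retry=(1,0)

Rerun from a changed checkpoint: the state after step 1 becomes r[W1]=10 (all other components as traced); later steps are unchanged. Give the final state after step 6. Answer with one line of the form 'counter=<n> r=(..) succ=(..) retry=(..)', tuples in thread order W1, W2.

counter=10 r=(9,8) succ=(1,1) retry=(1,0)

state after step 1 := counter=8 r=(10,0) succ=(0,0) retry=(0,0)
2 | W2 LOAD | counter=8 r=(10,8) succ=(0,0) retry=(0,0)
3 | W2 CAS | counter=9 r=(10,8) succ=(0,1) retry=(0,0)
4 | W1 CAS | counter=9 r=(10,8) succ=(0,1) retry=(1,0)
5 | W1 LOAD | counter=9 r=(9,8) succ=(0,1) retry=(1,0)
6 | W1 CAS | counter=10 r=(9,8) succ=(1,1) retry=(1,0)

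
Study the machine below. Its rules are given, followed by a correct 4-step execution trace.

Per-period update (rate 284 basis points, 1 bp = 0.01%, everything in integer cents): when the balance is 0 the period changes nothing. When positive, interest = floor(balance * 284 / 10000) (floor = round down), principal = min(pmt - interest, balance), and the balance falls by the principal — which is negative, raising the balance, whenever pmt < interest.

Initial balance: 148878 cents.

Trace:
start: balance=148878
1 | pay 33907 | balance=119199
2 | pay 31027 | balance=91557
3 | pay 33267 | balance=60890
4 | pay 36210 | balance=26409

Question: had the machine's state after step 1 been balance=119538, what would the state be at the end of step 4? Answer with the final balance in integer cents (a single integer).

26777

state after step 1 := balance=119538
2 | pay 31027 | balance=91905
3 | pay 33267 | balance=61248
4 | pay 36210 | balance=26777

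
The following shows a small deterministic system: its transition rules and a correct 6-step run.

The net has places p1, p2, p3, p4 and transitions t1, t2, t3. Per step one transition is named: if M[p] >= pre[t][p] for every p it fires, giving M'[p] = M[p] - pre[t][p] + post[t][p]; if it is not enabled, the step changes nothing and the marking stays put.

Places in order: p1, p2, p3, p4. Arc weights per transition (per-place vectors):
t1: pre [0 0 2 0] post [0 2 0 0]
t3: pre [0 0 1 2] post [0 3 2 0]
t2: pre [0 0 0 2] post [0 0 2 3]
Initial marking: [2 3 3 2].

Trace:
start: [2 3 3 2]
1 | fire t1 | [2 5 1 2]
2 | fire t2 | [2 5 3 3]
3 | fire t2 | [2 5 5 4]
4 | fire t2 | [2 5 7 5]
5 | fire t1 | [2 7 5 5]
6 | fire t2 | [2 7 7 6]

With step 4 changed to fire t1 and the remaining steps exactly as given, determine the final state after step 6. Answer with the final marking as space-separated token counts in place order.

(re-executing from step 4 with the substitution; state before step 4: [2 5 5 4])
4 | fire t1 | [2 7 3 4]
5 | fire t1 | [2 9 1 4]
6 | fire t2 | [2 9 3 5]

2 9 3 5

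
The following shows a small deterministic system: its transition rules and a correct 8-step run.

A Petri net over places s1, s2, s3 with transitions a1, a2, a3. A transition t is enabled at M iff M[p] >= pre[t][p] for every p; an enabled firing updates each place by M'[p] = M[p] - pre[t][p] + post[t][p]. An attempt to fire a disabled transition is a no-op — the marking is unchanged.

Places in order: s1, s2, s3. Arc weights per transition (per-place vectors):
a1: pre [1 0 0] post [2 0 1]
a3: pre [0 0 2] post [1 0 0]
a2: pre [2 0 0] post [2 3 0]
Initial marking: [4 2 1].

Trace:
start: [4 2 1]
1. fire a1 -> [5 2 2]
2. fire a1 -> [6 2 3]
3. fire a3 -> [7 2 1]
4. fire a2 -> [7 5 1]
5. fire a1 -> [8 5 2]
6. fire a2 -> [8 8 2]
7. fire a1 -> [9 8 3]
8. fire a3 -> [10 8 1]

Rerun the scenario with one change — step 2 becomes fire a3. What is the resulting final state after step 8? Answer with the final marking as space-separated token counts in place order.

(re-executing from step 2 with the substitution; state before step 2: [5 2 2])
2. fire a3 -> [6 2 0]
3. fire a3 -> [6 2 0]
4. fire a2 -> [6 5 0]
5. fire a1 -> [7 5 1]
6. fire a2 -> [7 8 1]
7. fire a1 -> [8 8 2]
8. fire a3 -> [9 8 0]

9 8 0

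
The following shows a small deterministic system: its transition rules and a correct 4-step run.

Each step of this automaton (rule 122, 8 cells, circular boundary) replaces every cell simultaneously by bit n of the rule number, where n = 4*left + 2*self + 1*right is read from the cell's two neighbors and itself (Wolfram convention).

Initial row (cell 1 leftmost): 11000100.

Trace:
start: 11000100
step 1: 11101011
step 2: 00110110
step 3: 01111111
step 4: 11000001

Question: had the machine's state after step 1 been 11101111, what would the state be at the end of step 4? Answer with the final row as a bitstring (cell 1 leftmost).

11111110

state after step 1 := 11101111
step 2: 00111000
step 3: 01101100
step 4: 11111110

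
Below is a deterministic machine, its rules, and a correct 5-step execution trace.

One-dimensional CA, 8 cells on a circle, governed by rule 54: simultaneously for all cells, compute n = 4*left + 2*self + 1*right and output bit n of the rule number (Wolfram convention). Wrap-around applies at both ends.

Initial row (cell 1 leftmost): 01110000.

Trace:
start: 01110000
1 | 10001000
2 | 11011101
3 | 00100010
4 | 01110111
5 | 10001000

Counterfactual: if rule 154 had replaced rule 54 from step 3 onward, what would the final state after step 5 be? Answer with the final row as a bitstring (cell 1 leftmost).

(re-executing steps 3..5 under rule 154; state before step 3: 11011101)
3 | 10011001
4 | 01110111
5 | 01100110

01100110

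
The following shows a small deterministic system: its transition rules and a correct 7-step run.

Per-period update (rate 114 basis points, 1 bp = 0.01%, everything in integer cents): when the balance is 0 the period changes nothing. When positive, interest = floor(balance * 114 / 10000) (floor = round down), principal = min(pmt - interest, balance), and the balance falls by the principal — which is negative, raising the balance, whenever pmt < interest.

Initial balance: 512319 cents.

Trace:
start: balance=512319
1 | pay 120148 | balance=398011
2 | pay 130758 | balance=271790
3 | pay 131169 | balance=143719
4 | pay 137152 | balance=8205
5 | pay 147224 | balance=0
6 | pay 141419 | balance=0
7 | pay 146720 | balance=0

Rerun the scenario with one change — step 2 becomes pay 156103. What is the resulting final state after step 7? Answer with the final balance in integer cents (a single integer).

(re-executing from step 2 with the substitution; state before step 2: balance=398011)
2 | pay 156103 | balance=246445
3 | pay 131169 | balance=118085
4 | pay 137152 | balance=0
5 | pay 147224 | balance=0
6 | pay 141419 | balance=0
7 | pay 146720 | balance=0

0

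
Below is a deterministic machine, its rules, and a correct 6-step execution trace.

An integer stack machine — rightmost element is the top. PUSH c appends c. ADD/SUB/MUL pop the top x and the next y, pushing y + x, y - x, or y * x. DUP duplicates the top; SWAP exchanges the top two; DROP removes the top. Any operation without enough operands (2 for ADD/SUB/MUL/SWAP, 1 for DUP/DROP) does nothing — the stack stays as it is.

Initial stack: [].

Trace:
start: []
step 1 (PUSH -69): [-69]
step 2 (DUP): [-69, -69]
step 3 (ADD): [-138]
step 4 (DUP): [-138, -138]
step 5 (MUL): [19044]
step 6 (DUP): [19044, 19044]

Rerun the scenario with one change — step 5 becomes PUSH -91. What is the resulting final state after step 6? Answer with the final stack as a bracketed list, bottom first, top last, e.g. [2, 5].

(re-executing from step 5 with the substitution; state before step 5: [-138, -138])
step 5 (PUSH -91): [-138, -138, -91]
step 6 (DUP): [-138, -138, -91, -91]

[-138, -138, -91, -91]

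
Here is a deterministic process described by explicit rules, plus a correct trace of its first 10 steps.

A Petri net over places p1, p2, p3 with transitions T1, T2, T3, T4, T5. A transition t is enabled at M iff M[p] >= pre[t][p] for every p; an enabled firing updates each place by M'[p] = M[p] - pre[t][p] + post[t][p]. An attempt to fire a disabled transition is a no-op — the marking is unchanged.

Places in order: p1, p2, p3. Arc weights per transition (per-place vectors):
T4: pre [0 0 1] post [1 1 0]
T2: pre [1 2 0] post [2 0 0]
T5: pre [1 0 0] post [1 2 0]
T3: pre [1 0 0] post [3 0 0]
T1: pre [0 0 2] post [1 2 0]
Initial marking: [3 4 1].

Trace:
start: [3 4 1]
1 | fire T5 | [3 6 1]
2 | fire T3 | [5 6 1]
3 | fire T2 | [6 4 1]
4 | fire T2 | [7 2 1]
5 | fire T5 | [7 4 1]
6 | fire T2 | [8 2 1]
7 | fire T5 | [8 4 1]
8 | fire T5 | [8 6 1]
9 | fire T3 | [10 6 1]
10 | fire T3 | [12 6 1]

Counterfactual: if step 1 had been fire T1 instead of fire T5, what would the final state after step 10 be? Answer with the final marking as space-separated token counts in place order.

(re-executing from step 1 with the substitution; state before step 1: [3 4 1])
1 | fire T1 | [3 4 1]
2 | fire T3 | [5 4 1]
3 | fire T2 | [6 2 1]
4 | fire T2 | [7 0 1]
5 | fire T5 | [7 2 1]
6 | fire T2 | [8 0 1]
7 | fire T5 | [8 2 1]
8 | fire T5 | [8 4 1]
9 | fire T3 | [10 4 1]
10 | fire T3 | [12 4 1]

12 4 1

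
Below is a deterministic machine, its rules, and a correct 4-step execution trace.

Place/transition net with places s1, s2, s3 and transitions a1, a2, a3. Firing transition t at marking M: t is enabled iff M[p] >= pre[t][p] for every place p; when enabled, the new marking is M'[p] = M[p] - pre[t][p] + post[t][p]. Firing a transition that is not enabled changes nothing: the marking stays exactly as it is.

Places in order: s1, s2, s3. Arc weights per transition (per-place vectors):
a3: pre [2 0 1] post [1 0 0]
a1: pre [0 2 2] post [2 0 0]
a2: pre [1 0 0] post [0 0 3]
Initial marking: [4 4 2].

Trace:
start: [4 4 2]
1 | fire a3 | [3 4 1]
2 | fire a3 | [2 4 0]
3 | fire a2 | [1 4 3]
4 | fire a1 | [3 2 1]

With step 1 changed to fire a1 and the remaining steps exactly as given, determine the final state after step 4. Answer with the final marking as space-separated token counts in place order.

(re-executing from step 1 with the substitution; state before step 1: [4 4 2])
1 | fire a1 | [6 2 0]
2 | fire a3 | [6 2 0]
3 | fire a2 | [5 2 3]
4 | fire a1 | [7 0 1]

7 0 1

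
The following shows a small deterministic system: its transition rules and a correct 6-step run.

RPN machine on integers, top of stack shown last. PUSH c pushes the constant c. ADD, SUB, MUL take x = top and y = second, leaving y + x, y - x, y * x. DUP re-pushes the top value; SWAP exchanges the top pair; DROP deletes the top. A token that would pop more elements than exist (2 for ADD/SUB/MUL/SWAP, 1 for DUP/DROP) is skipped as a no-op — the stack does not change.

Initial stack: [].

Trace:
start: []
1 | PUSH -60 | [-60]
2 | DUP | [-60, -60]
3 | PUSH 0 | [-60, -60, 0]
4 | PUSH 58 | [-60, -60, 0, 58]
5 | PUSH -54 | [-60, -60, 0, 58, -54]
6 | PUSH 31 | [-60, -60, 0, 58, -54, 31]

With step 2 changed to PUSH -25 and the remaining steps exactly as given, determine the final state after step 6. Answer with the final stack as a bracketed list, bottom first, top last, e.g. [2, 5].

(re-executing from step 2 with the substitution; state before step 2: [-60])
2 | PUSH -25 | [-60, -25]
3 | PUSH 0 | [-60, -25, 0]
4 | PUSH 58 | [-60, -25, 0, 58]
5 | PUSH -54 | [-60, -25, 0, 58, -54]
6 | PUSH 31 | [-60, -25, 0, 58, -54, 31]

[-60, -25, 0, 58, -54, 31]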